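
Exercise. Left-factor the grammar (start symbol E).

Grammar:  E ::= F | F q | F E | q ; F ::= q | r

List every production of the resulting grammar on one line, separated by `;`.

E ::= q | F E'; F ::= q | r; E' ::= eps | q | E

E has alternatives sharing prefix 'F': factor to E → F E' with E' → ε | q | E.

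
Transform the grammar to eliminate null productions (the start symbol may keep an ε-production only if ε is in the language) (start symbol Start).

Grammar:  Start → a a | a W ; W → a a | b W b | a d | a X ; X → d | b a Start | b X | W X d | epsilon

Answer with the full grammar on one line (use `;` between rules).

Start → a a | a W; W → a a | b W b | a d | a X | a; X → d | b a Start | b X | b | W X d | W d

Nullable nonterminals: {X}.
ε ∉ L(G), so no ε-production is kept.
Add the nullable-subset variants: W → a X gives a X | a. X → b X gives b X | b. X → W X d gives W X d | W d.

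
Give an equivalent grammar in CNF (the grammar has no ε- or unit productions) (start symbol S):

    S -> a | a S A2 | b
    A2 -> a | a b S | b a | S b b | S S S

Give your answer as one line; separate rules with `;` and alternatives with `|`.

S -> a | X1 Y1 | b; A2 -> a | X1 Y2 | X2 X1 | S Y3 | S Y4; X1 -> a; X2 -> b; Y1 -> S A2; Y2 -> X2 S; Y3 -> X2 X2; Y4 -> S S

Introduce a nonterminal for each terminal appearing in a rule of length ≥ 2: X1 → a, X2 → b.
Binarize each right-hand side of length ≥ 3 by chaining fresh nonterminals (Y1, Y2, …): affected rules were S → X1 S A2; A2 → X1 X2 S; A2 → S X2 X2; A2 → S S S.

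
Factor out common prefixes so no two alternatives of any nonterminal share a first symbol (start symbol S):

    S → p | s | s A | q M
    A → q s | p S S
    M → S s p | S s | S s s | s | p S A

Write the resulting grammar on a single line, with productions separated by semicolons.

S has alternatives sharing prefix 's': factor to S → s S' with S' → ε | A.
M has alternatives sharing prefix 'S s': factor to M → S s M' with M' → p | ε | s.

S → p | q M | s S'; A → q s | p S S; M → s | p S A | S s M'; S' → ε | A; M' → p | ε | s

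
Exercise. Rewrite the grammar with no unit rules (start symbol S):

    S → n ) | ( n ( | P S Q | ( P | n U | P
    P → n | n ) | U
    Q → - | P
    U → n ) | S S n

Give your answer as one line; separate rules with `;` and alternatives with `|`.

Unit pairs: P ⇒* {U}; Q ⇒* {P, U}; S ⇒* {P, U}.
For each unit pair (A, B), copy every non-unit production of B to A, then drop all unit productions.

S → n ) | S S n | ( n ( | P S Q | ( P | n U | n; P → n ) | S S n | n; Q → n ) | S S n | n | -; U → n ) | S S n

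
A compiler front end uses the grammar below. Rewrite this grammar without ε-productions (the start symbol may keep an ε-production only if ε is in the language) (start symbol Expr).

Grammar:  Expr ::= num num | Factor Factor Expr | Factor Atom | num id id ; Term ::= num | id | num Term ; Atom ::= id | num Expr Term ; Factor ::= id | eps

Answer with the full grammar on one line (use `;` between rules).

Nullable set = {Factor}.
ε ∉ L(G), so no ε-production is kept.
Add the nullable-subset variants: Expr → Factor Factor Expr gives Factor Factor Expr | Factor Expr. Expr → Factor Atom gives Factor Atom | Atom.

Expr ::= num num | Factor Factor Expr | Factor Expr | Factor Atom | Atom | num id id; Term ::= num | id | num Term; Atom ::= id | num Expr Term; Factor ::= id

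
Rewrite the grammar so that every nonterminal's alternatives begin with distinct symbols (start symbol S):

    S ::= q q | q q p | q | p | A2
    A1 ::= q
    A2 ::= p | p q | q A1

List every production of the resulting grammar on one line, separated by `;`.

S has alternatives sharing prefix 'q': factor to S → q S' with S' → q | q p | ε.
A2 has alternatives sharing prefix 'p': factor to A2 → p A2' with A2' → ε | q.
S' has alternatives sharing prefix 'q': factor to S' → q S'' with S'' → ε | p.

S ::= p | A2 | q S'; A1 ::= q; A2 ::= q A1 | p A2'; S' ::= ε | q S''; A2' ::= ε | q; S'' ::= ε | p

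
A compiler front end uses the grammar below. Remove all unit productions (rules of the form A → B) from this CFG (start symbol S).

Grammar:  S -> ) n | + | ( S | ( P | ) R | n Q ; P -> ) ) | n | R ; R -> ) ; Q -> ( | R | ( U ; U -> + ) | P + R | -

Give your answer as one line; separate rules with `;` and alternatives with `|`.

Unit pairs: P ⇒* {R}; Q ⇒* {R}.
For each unit pair (A, B), copy every non-unit production of B to A, then drop all unit productions.

S -> ) n | + | ( S | ( P | ) R | n Q; P -> ) ) | n | ); R -> ); Q -> ) | ( | ( U; U -> + ) | P + R | -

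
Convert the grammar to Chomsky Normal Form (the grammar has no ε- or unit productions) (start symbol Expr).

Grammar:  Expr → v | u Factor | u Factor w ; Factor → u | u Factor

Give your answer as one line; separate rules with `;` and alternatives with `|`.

Expr → v | X1 Factor | X1 Y1; Factor → u | X1 Factor; X1 → u; X2 → w; Y1 → Factor X2

Introduce a nonterminal for each terminal appearing in a rule of length ≥ 2: X1 → u, X2 → w.
Binarize each right-hand side of length ≥ 3 by chaining fresh nonterminals (Y1, Y2, …): affected rules were Expr → X1 Factor X2.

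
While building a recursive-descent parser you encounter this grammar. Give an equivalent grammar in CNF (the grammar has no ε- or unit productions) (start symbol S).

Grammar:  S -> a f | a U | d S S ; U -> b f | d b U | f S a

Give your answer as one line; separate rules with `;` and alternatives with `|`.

Introduce a nonterminal for each terminal appearing in a rule of length ≥ 2: X1 → a, X2 → f, X3 → d, X4 → b.
Binarize each right-hand side of length ≥ 3 by chaining fresh nonterminals (Y1, Y2, …): affected rules were S → X3 S S; U → X3 X4 U; U → X2 S X1.

S -> X1 X2 | X1 U | X3 Y1; U -> X4 X2 | X3 Y2 | X2 Y3; X1 -> a; X2 -> f; X3 -> d; X4 -> b; Y1 -> S S; Y2 -> X4 U; Y3 -> S X1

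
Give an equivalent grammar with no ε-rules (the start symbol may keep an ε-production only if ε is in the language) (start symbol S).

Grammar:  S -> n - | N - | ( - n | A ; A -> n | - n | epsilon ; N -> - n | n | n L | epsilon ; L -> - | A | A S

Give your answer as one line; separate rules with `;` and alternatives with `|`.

S -> n - | N - | - | ( - n | A | ε; A -> n | - n; N -> - n | n | n L; L -> - | A | A S | S

Nullable nonterminals: {A, L, N, S}.
ε ∈ L(G) since S is nullable, so keep S → ε.
Expand every rule over subsets of its nullable positions: S → N - gives N - | -. L → A S gives A S | S.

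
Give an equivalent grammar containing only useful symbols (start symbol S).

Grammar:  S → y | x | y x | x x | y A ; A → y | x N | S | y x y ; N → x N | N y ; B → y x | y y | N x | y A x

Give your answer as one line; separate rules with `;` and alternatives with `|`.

Generating nonterminals: {A, B, S}.
Reachable from S after that: {A, S}.
Removed useless symbols: {B, N} and every production mentioning them.

S → y | x | y x | x x | y A; A → y | S | y x y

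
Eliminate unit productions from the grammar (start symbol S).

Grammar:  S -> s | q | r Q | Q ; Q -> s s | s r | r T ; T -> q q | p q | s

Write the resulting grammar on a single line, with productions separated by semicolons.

Unit pairs: S ⇒* {Q}.
Replace each nonterminal's rules with the union of the non-unit rules of every nonterminal it unit-derives.

S -> s | q | r Q | s s | s r | r T; Q -> s s | s r | r T; T -> q q | p q | s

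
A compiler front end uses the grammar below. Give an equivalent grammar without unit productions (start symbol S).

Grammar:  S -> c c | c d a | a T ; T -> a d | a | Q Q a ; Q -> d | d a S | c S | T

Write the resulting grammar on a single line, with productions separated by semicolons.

S -> c c | c d a | a T; T -> a d | a | Q Q a; Q -> d | d a S | c S | a d | a | Q Q a

Unit pairs: Q ⇒* {T}.
Replace each nonterminal's rules with the union of the non-unit rules of every nonterminal it unit-derives.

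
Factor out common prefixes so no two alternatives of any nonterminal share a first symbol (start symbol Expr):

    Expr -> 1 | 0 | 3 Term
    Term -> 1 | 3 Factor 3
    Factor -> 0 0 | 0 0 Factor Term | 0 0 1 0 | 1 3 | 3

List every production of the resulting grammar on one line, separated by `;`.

Factor has alternatives sharing prefix '0 0': factor to Factor → 0 0 Factor1 with Factor1 → ε | Factor Term | 1 0.

Expr -> 1 | 0 | 3 Term; Term -> 1 | 3 Factor 3; Factor -> 1 3 | 3 | 0 0 Factor1; Factor1 -> ε | Factor Term | 1 0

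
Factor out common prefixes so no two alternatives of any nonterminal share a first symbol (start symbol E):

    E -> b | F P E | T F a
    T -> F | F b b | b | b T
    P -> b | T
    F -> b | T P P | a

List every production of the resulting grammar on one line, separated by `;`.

E -> b | F P E | T F a; T -> F T' | b T''; P -> b | T; F -> b | T P P | a; T' -> ε | b b; T'' -> ε | T

T has alternatives sharing prefix 'F': factor to T → F T' with T' → ε | b b.
T has alternatives sharing prefix 'b': factor to T → b T'' with T'' → ε | T.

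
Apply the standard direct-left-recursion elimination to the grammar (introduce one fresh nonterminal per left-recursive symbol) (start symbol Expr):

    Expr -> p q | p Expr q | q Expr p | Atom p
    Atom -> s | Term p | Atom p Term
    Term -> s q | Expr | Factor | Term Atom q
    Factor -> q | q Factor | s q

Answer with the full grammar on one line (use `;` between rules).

Left recursion appears on Atom, Term.
For Atom: α = {p Term}, β = {s, Term p}. Rewrite as Atom → β Atom1 and Atom1 → α Atom1 | ε.
For Term: α = {Atom q}, β = {s q, Expr, Factor}. Rewrite as Term → β Term1 and Term1 → α Term1 | ε.

Expr -> p q | p Expr q | q Expr p | Atom p; Atom -> s Atom1 | Term p Atom1; Term -> s q Term1 | Expr Term1 | Factor Term1; Factor -> q | q Factor | s q; Atom1 -> p Term Atom1 | ε; Term1 -> Atom q Term1 | ε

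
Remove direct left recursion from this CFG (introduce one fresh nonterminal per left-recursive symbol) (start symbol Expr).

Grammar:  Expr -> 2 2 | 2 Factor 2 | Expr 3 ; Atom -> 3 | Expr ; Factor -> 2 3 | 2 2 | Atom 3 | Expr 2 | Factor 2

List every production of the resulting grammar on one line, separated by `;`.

Left recursion appears on Expr, Factor.
For Expr: α = {3}, β = {2 2, 2 Factor 2}. Rewrite as Expr → β Expr1 and Expr1 → α Expr1 | ε.
For Factor: α = {2}, β = {2 3, 2 2, Atom 3, Expr 2}. Rewrite as Factor → β Factor1 and Factor1 → α Factor1 | ε.

Expr -> 2 2 Expr1 | 2 Factor 2 Expr1; Atom -> 3 | Expr; Factor -> 2 3 Factor1 | 2 2 Factor1 | Atom 3 Factor1 | Expr 2 Factor1; Expr1 -> 3 Expr1 | eps; Factor1 -> 2 Factor1 | eps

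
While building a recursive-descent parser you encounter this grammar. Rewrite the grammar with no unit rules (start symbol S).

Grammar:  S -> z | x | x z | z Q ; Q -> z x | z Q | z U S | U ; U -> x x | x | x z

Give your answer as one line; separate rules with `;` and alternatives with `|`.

Unit pairs: Q ⇒* {U}.
For every A with A ⇒* B via unit rules, add B's non-unit alternatives to A; then delete every rule of the form X → Y.

S -> z | x | x z | z Q; Q -> x x | x | x z | z x | z Q | z U S; U -> x x | x | x z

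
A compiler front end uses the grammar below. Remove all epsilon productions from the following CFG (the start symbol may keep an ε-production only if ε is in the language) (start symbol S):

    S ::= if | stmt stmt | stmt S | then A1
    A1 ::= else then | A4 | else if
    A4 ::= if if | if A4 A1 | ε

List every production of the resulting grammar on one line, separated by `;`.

Nullable set = {A1, A4}.
ε ∉ L(G), so no ε-production is kept.
Expand every rule over subsets of its nullable positions: S → then A1 gives then A1 | then. A4 → if A4 A1 gives if A4 A1 | if A4 | if A1 | if.

S ::= if | stmt stmt | stmt S | then A1 | then; A1 ::= else then | A4 | else if; A4 ::= if if | if A4 A1 | if A4 | if A1 | if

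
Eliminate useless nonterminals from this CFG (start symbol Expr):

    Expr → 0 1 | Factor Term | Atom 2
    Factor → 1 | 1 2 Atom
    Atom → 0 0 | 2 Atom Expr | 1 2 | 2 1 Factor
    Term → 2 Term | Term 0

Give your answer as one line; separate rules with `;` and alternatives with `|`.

Generating nonterminals: {Atom, Expr, Factor}.
Reachable from Expr after that: {Atom, Expr, Factor}.
Removed useless symbols: {Term} and every production mentioning them.

Expr → 0 1 | Atom 2; Factor → 1 | 1 2 Atom; Atom → 0 0 | 2 Atom Expr | 1 2 | 2 1 Factor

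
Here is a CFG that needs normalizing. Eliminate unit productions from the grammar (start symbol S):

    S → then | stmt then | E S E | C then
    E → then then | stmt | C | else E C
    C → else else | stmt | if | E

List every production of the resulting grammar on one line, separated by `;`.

S → then | stmt then | E S E | C then; E → then then | stmt | else E C | else else | if; C → then then | stmt | else E C | else else | if

Unit pairs: C ⇒* {E}; E ⇒* {C}.
For every A with A ⇒* B via unit rules, add B's non-unit alternatives to A; then delete every rule of the form X → Y.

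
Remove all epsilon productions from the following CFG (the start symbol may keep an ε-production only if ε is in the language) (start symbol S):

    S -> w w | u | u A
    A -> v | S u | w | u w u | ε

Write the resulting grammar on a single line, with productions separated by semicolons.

S -> w w | u | u A; A -> v | S u | w | u w u

The nullable symbols are {A}.
ε ∉ L(G), so no ε-production is kept.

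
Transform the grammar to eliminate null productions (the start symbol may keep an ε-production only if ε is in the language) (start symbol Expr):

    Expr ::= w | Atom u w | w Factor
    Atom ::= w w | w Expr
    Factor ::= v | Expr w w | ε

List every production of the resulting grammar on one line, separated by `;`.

Expr ::= w | Atom u w | w Factor; Atom ::= w w | w Expr; Factor ::= v | Expr w w

Nullable set = {Factor}.
ε ∉ L(G), so no ε-production is kept.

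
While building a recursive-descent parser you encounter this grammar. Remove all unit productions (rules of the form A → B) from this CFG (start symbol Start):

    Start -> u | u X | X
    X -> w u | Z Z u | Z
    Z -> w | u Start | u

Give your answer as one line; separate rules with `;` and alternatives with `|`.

Start -> w | u Start | u | u X | w u | Z Z u; X -> w | u Start | u | w u | Z Z u; Z -> w | u Start | u

Unit pairs: Start ⇒* {X, Z}; X ⇒* {Z}.
Replace each nonterminal's rules with the union of the non-unit rules of every nonterminal it unit-derives.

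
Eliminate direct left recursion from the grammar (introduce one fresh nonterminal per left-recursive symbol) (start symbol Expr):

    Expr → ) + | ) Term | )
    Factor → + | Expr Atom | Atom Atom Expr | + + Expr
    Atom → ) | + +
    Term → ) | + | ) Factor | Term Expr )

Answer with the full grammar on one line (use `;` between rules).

Expr → ) + | ) Term | ); Factor → + | Expr Atom | Atom Atom Expr | + + Expr; Atom → ) | + +; Term → ) Term1 | + Term1 | ) Factor Term1; Term1 → Expr ) Term1 | ε

Directly left-recursive nonterminal: Term.
For Term: α = {Expr )}, β = {), +, ) Factor}. Rewrite as Term → β Term1 and Term1 → α Term1 | ε.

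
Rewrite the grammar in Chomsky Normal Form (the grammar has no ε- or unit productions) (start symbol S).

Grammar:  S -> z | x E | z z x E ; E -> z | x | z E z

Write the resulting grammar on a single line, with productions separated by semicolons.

Introduce a nonterminal for each terminal appearing in a rule of length ≥ 2: X1 → x, X2 → z.
Binarize each right-hand side of length ≥ 3 by chaining fresh nonterminals (Y1, Y2, …): affected rules were S → X2 X2 X1 E; E → X2 E X2.

S -> z | X1 E | X2 Y1; E -> z | x | X2 Y3; X1 -> x; X2 -> z; Y1 -> X2 Y2; Y2 -> X1 E; Y3 -> E X2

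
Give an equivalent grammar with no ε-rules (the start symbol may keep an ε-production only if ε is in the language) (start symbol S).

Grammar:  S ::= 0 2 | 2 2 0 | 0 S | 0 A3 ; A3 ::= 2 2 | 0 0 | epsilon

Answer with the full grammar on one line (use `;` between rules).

Nullable set = {A3}.
ε ∉ L(G), so no ε-production is kept.
For each production, add variants omitting each subset of nullable occurrences: S → 0 A3 gives 0 A3 | 0.

S ::= 0 2 | 2 2 0 | 0 S | 0 A3 | 0; A3 ::= 2 2 | 0 0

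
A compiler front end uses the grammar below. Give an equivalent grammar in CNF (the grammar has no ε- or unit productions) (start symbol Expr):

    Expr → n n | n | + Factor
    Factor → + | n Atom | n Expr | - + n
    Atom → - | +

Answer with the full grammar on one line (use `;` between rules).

Introduce a nonterminal for each terminal appearing in a rule of length ≥ 2: X1 → n, X2 → +, X3 → -.
Binarize each right-hand side of length ≥ 3 by chaining fresh nonterminals (Y1, Y2, …): affected rules were Factor → X3 X2 X1.

Expr → X1 X1 | n | X2 Factor; Factor → + | X1 Atom | X1 Expr | X3 Y1; Atom → - | +; X1 → n; X2 → +; X3 → -; Y1 → X2 X1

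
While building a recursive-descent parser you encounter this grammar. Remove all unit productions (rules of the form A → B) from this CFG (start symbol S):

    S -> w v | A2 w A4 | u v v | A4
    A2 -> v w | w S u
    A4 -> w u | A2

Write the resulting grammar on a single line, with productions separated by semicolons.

Unit pairs: A4 ⇒* {A2}; S ⇒* {A2, A4}.
For each unit pair (A, B), copy every non-unit production of B to A, then drop all unit productions.

S -> w u | v w | w S u | w v | A2 w A4 | u v v; A2 -> v w | w S u; A4 -> w u | v w | w S u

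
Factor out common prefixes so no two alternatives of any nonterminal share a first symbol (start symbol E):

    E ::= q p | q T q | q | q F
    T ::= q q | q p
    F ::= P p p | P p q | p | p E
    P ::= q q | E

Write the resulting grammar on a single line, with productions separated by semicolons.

E ::= q E'; T ::= q T'; F ::= P p F' | p F''; P ::= q q | E; E' ::= p | T q | ε | F; T' ::= q | p; F' ::= p | q; F'' ::= ε | E

E has alternatives sharing prefix 'q': factor to E → q E' with E' → p | T q | ε | F.
T has alternatives sharing prefix 'q': factor to T → q T' with T' → q | p.
F has alternatives sharing prefix 'P p': factor to F → P p F' with F' → p | q.
F has alternatives sharing prefix 'p': factor to F → p F'' with F'' → ε | E.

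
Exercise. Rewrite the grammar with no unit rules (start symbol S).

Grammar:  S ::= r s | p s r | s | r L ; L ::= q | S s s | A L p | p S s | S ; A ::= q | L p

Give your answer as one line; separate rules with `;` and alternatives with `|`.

S ::= r s | p s r | s | r L; L ::= q | S s s | A L p | p S s | r s | p s r | s | r L; A ::= q | L p

Unit pairs: L ⇒* {S}.
For every A with A ⇒* B via unit rules, add B's non-unit alternatives to A; then delete every rule of the form X → Y.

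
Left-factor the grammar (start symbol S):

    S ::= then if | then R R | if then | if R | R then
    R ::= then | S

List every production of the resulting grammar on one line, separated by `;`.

S has alternatives sharing prefix 'then': factor to S → then S' with S' → if | R R.
S has alternatives sharing prefix 'if': factor to S → if S'' with S'' → then | R.

S ::= R then | then S' | if S''; R ::= then | S; S' ::= if | R R; S'' ::= then | R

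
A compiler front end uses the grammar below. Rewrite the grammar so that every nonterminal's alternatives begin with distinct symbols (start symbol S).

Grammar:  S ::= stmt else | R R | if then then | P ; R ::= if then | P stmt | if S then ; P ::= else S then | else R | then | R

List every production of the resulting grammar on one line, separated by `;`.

S ::= stmt else | R R | if then then | P; R ::= P stmt | if R'; P ::= then | R | else P'; R' ::= then | S then; P' ::= S then | R

R has alternatives sharing prefix 'if': factor to R → if R' with R' → then | S then.
P has alternatives sharing prefix 'else': factor to P → else P' with P' → S then | R.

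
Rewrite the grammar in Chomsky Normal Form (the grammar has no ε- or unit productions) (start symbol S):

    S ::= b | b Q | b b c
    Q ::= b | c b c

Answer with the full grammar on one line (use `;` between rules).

S ::= b | X1 Q | X1 Y1; Q ::= b | X2 Y2; X1 ::= b; X2 ::= c; Y1 ::= X1 X2; Y2 ::= X1 X2

Introduce a nonterminal for each terminal appearing in a rule of length ≥ 2: X1 → b, X2 → c.
Binarize each right-hand side of length ≥ 3 by chaining fresh nonterminals (Y1, Y2, …): affected rules were S → X1 X1 X2; Q → X2 X1 X2.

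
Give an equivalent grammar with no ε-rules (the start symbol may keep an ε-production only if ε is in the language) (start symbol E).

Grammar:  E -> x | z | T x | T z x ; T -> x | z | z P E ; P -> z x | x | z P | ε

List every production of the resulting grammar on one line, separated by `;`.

E -> x | z | T x | T z x; T -> x | z | z P E | z E; P -> z x | x | z P | z

The nullable symbols are {P}.
ε ∉ L(G), so no ε-production is kept.
Add the nullable-subset variants: T → z P E gives z P E | z E. P → z P gives z P | z.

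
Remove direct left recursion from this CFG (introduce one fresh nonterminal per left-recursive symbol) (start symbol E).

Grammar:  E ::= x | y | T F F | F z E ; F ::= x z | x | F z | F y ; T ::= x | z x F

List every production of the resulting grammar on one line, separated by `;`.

E ::= x | y | T F F | F z E; F ::= x z F' | x F'; T ::= x | z x F; F' ::= z F' | y F' | ε

Left recursion appears on F.
For F: α = {z, y}, β = {x z, x}. Rewrite as F → β F' and F' → α F' | ε.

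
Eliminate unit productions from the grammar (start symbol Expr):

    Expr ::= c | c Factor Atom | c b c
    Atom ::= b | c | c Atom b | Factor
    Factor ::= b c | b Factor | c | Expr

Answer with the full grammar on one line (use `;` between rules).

Unit pairs: Atom ⇒* {Expr, Factor}; Factor ⇒* {Expr}.
For each unit pair (A, B), copy every non-unit production of B to A, then drop all unit productions.

Expr ::= c | c Factor Atom | c b c; Atom ::= b | c | c Atom b | b c | b Factor | c Factor Atom | c b c; Factor ::= b c | b Factor | c | c Factor Atom | c b c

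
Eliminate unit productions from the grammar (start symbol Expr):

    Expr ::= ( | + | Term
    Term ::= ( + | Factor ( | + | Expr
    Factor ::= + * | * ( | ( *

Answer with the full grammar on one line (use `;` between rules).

Unit pairs: Expr ⇒* {Term}; Term ⇒* {Expr}.
For every A with A ⇒* B via unit rules, add B's non-unit alternatives to A; then delete every rule of the form X → Y.

Expr ::= ( + | Factor ( | + | (; Term ::= ( + | Factor ( | + | (; Factor ::= + * | * ( | ( *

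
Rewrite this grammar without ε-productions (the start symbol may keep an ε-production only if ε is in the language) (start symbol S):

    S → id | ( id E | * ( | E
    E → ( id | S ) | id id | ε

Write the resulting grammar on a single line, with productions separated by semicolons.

The nullable symbols are {E, S}.
ε ∈ L(G) since S is nullable, so keep S → ε.
Expand every rule over subsets of its nullable positions: S → ( id E gives ( id E | ( id. E → S ) gives S ) | ).

S → id | ( id E | ( id | * ( | E | ε; E → ( id | S ) | ) | id id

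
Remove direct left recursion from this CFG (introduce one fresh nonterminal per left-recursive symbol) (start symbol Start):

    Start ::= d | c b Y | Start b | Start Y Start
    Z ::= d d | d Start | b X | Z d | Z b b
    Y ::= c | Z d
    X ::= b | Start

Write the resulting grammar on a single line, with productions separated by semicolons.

Start ::= d Start1 | c b Y Start1; Z ::= d d Z1 | d Start Z1 | b X Z1; Y ::= c | Z d; X ::= b | Start; Start1 ::= b Start1 | Y Start Start1 | eps; Z1 ::= d Z1 | b b Z1 | eps

Directly left-recursive nonterminals: Start, Z.
For Start: α = {b, Y Start}, β = {d, c b Y}. Rewrite as Start → β Start1 and Start1 → α Start1 | ε.
For Z: α = {d, b b}, β = {d d, d Start, b X}. Rewrite as Z → β Z1 and Z1 → α Z1 | ε.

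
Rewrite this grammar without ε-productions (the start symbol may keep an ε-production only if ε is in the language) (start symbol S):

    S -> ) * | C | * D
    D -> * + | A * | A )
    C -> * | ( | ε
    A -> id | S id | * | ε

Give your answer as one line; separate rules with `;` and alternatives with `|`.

S -> ) * | C | * D | ε; D -> * + | A * | * | A ) | ); C -> * | (; A -> id | S id | *

Nullable nonterminals: {A, C, S}.
ε ∈ L(G) since S is nullable, so keep S → ε.
Add the nullable-subset variants: D → A * gives A * | *. D → A ) gives A ) | ).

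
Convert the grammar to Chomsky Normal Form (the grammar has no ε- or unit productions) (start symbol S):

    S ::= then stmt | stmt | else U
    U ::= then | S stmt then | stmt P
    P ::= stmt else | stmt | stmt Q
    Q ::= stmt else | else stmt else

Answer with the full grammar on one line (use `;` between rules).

Introduce a nonterminal for each terminal appearing in a rule of length ≥ 2: X1 → then, X2 → stmt, X3 → else.
Binarize each right-hand side of length ≥ 3 by chaining fresh nonterminals (Y1, Y2, …): affected rules were U → S X2 X1; Q → X3 X2 X3.

S ::= X1 X2 | stmt | X3 U; U ::= then | S Y1 | X2 P; P ::= X2 X3 | stmt | X2 Q; Q ::= X2 X3 | X3 Y2; X1 ::= then; X2 ::= stmt; X3 ::= else; Y1 ::= X2 X1; Y2 ::= X2 X3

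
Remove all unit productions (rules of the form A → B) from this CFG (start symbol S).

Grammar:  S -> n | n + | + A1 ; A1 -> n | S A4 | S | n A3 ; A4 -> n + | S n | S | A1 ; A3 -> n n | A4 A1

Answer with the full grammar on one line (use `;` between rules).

S -> n | n + | + A1; A1 -> n | S A4 | n A3 | n + | + A1; A4 -> n + | S n | n | S A4 | n A3 | + A1; A3 -> n n | A4 A1

Unit pairs: A1 ⇒* {S}; A4 ⇒* {A1, S}.
For every A with A ⇒* B via unit rules, add B's non-unit alternatives to A; then delete every rule of the form X → Y.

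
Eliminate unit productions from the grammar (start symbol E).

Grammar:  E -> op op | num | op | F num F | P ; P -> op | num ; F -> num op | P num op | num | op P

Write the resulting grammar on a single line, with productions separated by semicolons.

Unit pairs: E ⇒* {P}.
For each unit pair (A, B), copy every non-unit production of B to A, then drop all unit productions.

E -> op op | num | op | F num F; P -> op | num; F -> num op | P num op | num | op P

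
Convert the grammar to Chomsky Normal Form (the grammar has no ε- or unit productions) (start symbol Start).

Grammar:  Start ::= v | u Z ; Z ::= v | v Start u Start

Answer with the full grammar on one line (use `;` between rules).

Introduce a nonterminal for each terminal appearing in a rule of length ≥ 2: X1 → u, X2 → v.
Binarize each right-hand side of length ≥ 3 by chaining fresh nonterminals (Y1, Y2, …): affected rules were Z → X2 Start X1 Start.

Start ::= v | X1 Z; Z ::= v | X2 Y1; X1 ::= u; X2 ::= v; Y1 ::= Start Y2; Y2 ::= X1 Start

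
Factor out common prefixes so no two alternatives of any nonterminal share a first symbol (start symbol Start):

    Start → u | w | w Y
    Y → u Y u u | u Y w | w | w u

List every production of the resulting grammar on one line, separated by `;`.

Start has alternatives sharing prefix 'w': factor to Start → w Start1 with Start1 → ε | Y.
Y has alternatives sharing prefix 'u Y': factor to Y → u Y Y1 with Y1 → u u | w.
Y has alternatives sharing prefix 'w': factor to Y → w Y2 with Y2 → ε | u.

Start → u | w Start1; Y → u Y Y1 | w Y2; Start1 → ε | Y; Y1 → u u | w; Y2 → ε | u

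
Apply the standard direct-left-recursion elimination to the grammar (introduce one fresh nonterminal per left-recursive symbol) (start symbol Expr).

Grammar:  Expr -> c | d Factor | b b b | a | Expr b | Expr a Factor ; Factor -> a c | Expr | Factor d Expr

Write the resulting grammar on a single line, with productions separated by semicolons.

Expr -> c Expr1 | d Factor Expr1 | b b b Expr1 | a Expr1; Factor -> a c Factor1 | Expr Factor1; Expr1 -> b Expr1 | a Factor Expr1 | eps; Factor1 -> d Expr Factor1 | eps

Left recursion appears on Expr, Factor.
For Expr: α = {b, a Factor}, β = {c, d Factor, b b b, a}. Rewrite as Expr → β Expr1 and Expr1 → α Expr1 | ε.
For Factor: α = {d Expr}, β = {a c, Expr}. Rewrite as Factor → β Factor1 and Factor1 → α Factor1 | ε.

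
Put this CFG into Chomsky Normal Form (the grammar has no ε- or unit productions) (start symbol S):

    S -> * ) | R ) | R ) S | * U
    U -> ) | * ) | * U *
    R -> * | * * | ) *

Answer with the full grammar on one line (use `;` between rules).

Introduce a nonterminal for each terminal appearing in a rule of length ≥ 2: X1 → *, X2 → ).
Binarize each right-hand side of length ≥ 3 by chaining fresh nonterminals (Y1, Y2, …): affected rules were S → R X2 S; U → X1 U X1.

S -> X1 X2 | R X2 | R Y1 | X1 U; U -> ) | X1 X2 | X1 Y2; R -> * | X1 X1 | X2 X1; X1 -> *; X2 -> ); Y1 -> X2 S; Y2 -> U X1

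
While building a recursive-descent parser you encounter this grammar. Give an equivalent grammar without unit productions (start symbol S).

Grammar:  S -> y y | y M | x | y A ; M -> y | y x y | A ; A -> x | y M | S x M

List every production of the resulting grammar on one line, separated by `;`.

Unit pairs: M ⇒* {A}.
For every A with A ⇒* B via unit rules, add B's non-unit alternatives to A; then delete every rule of the form X → Y.

S -> y y | y M | x | y A; M -> x | y M | S x M | y | y x y; A -> x | y M | S x M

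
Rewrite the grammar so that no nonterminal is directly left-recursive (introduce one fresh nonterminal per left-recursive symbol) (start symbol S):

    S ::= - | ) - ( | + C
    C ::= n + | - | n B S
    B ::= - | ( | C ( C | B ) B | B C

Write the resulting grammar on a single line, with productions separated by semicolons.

S ::= - | ) - ( | + C; C ::= n + | - | n B S; B ::= - B' | ( B' | C ( C B'; B' ::= ) B B' | C B' | ε

B is directly left-recursive.
For B: α = {) B, C}, β = {-, (, C ( C}. Rewrite as B → β B' and B' → α B' | ε.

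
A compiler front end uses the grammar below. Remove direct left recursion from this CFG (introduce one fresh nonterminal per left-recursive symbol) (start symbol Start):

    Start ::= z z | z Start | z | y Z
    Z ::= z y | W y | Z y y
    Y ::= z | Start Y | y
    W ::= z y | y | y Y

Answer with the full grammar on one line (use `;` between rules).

Start ::= z z | z Start | z | y Z; Z ::= z y Z1 | W y Z1; Y ::= z | Start Y | y; W ::= z y | y | y Y; Z1 ::= y y Z1 | ε

Z is directly left-recursive.
For Z: α = {y y}, β = {z y, W y}. Rewrite as Z → β Z1 and Z1 → α Z1 | ε.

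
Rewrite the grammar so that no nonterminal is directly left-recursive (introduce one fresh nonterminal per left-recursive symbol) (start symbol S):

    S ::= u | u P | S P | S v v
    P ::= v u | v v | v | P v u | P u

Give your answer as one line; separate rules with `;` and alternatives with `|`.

S ::= u S' | u P S'; P ::= v u P' | v v P' | v P'; S' ::= P S' | v v S' | ε; P' ::= v u P' | u P' | ε

Directly left-recursive nonterminals: S, P.
For S: α = {P, v v}, β = {u, u P}. Rewrite as S → β S' and S' → α S' | ε.
For P: α = {v u, u}, β = {v u, v v, v}. Rewrite as P → β P' and P' → α P' | ε.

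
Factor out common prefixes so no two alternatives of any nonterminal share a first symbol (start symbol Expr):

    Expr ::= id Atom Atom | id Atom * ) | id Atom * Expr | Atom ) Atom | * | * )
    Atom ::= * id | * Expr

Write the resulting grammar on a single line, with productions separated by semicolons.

Expr ::= Atom ) Atom | id Atom Expr1 | * Expr2; Atom ::= * Atom1; Expr1 ::= Atom | * Expr11; Expr2 ::= eps | ); Atom1 ::= id | Expr; Expr11 ::= ) | Expr

Expr has alternatives sharing prefix 'id Atom': factor to Expr → id Atom Expr1 with Expr1 → Atom | * ) | * Expr.
Expr has alternatives sharing prefix '*': factor to Expr → * Expr2 with Expr2 → ε | ).
Atom has alternatives sharing prefix '*': factor to Atom → * Atom1 with Atom1 → id | Expr.
Expr1 has alternatives sharing prefix '*': factor to Expr1 → * Expr11 with Expr11 → ) | Expr.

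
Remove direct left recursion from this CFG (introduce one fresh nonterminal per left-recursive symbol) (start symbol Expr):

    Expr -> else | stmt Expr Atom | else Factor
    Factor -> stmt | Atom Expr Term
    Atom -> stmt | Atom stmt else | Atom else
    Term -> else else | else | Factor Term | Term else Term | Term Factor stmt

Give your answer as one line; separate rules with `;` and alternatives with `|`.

Left recursion appears on Atom, Term.
For Atom: α = {stmt else, else}, β = {stmt}. Rewrite as Atom → β Atom1 and Atom1 → α Atom1 | ε.
For Term: α = {else Term, Factor stmt}, β = {else else, else, Factor Term}. Rewrite as Term → β Term1 and Term1 → α Term1 | ε.

Expr -> else | stmt Expr Atom | else Factor; Factor -> stmt | Atom Expr Term; Atom -> stmt Atom1; Term -> else else Term1 | else Term1 | Factor Term Term1; Atom1 -> stmt else Atom1 | else Atom1 | eps; Term1 -> else Term Term1 | Factor stmt Term1 | eps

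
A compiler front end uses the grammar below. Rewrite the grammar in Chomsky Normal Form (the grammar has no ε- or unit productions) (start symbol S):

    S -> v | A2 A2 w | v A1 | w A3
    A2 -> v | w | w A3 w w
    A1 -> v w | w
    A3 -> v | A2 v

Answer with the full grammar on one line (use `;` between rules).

S -> v | A2 Y1 | X2 A1 | X1 A3; A2 -> v | w | X1 Y2; A1 -> X2 X1 | w; A3 -> v | A2 X2; X1 -> w; X2 -> v; Y1 -> A2 X1; Y2 -> A3 Y3; Y3 -> X1 X1

Introduce a nonterminal for each terminal appearing in a rule of length ≥ 2: X1 → w, X2 → v.
Binarize each right-hand side of length ≥ 3 by chaining fresh nonterminals (Y1, Y2, …): affected rules were S → A2 A2 X1; A2 → X1 A3 X1 X1.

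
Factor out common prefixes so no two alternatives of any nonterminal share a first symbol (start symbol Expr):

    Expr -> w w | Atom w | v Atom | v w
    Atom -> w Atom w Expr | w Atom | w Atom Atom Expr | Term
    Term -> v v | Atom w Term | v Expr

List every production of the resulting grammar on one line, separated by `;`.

Expr -> w w | Atom w | v Expr1; Atom -> Term | w Atom Atom1; Term -> Atom w Term | v Term1; Expr1 -> Atom | w; Atom1 -> w Expr | ε | Atom Expr; Term1 -> v | Expr

Expr has alternatives sharing prefix 'v': factor to Expr → v Expr1 with Expr1 → Atom | w.
Atom has alternatives sharing prefix 'w Atom': factor to Atom → w Atom Atom1 with Atom1 → w Expr | ε | Atom Expr.
Term has alternatives sharing prefix 'v': factor to Term → v Term1 with Term1 → v | Expr.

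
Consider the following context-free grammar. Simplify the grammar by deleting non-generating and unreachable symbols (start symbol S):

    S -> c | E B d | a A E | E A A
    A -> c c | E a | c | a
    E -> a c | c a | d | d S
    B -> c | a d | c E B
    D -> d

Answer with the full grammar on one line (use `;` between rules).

S -> c | E B d | a A E | E A A; A -> c c | E a | c | a; E -> a c | c a | d | d S; B -> c | a d | c E B

Generating nonterminals: {A, B, D, E, S}.
Reachable from S after that: {A, B, E, S}.
Removed useless symbols: {D} and every production mentioning them.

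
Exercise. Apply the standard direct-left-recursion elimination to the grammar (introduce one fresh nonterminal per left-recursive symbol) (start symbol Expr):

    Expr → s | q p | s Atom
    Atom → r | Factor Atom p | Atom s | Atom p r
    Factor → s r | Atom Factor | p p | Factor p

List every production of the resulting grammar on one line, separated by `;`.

Expr → s | q p | s Atom; Atom → r Atom1 | Factor Atom p Atom1; Factor → s r Factor1 | Atom Factor Factor1 | p p Factor1; Atom1 → s Atom1 | p r Atom1 | epsilon; Factor1 → p Factor1 | epsilon

Left recursion appears on Atom, Factor.
For Atom: α = {s, p r}, β = {r, Factor Atom p}. Rewrite as Atom → β Atom1 and Atom1 → α Atom1 | ε.
For Factor: α = {p}, β = {s r, Atom Factor, p p}. Rewrite as Factor → β Factor1 and Factor1 → α Factor1 | ε.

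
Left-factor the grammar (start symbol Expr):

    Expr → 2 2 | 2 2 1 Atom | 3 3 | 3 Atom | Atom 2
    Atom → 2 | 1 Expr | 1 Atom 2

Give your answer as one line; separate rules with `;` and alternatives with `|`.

Expr has alternatives sharing prefix '2 2': factor to Expr → 2 2 Expr1 with Expr1 → ε | 1 Atom.
Expr has alternatives sharing prefix '3': factor to Expr → 3 Expr2 with Expr2 → 3 | Atom.
Atom has alternatives sharing prefix '1': factor to Atom → 1 Atom1 with Atom1 → Expr | Atom 2.

Expr → Atom 2 | 2 2 Expr1 | 3 Expr2; Atom → 2 | 1 Atom1; Expr1 → eps | 1 Atom; Expr2 → 3 | Atom; Atom1 → Expr | Atom 2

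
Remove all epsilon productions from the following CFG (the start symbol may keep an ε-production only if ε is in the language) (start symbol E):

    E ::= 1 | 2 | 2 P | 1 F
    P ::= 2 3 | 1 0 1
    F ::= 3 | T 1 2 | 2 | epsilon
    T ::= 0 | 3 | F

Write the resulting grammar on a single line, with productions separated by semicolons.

Nullable set = {F, T}.
ε ∉ L(G), so no ε-production is kept.
For each production, add variants omitting each subset of nullable occurrences: F → T 1 2 gives T 1 2 | 1 2.

E ::= 1 | 2 | 2 P | 1 F; P ::= 2 3 | 1 0 1; F ::= 3 | T 1 2 | 1 2 | 2; T ::= 0 | 3 | F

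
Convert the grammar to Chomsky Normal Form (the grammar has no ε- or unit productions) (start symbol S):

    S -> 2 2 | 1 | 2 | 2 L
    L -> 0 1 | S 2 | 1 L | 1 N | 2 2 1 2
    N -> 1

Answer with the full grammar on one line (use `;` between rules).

Introduce a nonterminal for each terminal appearing in a rule of length ≥ 2: X1 → 2, X2 → 0, X3 → 1.
Binarize each right-hand side of length ≥ 3 by chaining fresh nonterminals (Y1, Y2, …): affected rules were L → X1 X1 X3 X1.

S -> X1 X1 | 1 | 2 | X1 L; L -> X2 X3 | S X1 | X3 L | X3 N | X1 Y1; N -> 1; X1 -> 2; X2 -> 0; X3 -> 1; Y1 -> X1 Y2; Y2 -> X3 X1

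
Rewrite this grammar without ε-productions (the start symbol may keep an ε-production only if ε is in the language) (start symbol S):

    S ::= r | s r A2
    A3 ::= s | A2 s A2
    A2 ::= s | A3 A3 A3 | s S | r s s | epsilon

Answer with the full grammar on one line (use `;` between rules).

S ::= r | s r A2 | s r; A3 ::= s | A2 s A2 | A2 s | s A2; A2 ::= s | A3 A3 A3 | s S | r s s

Nullable set = {A2}.
ε ∉ L(G), so no ε-production is kept.
For each production, add variants omitting each subset of nullable occurrences: S → s r A2 gives s r A2 | s r. A3 → A2 s A2 gives A2 s A2 | A2 s | s A2.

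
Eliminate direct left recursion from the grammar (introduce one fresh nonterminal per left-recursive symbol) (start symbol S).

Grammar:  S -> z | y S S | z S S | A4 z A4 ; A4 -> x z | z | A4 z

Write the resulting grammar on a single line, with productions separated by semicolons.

S -> z | y S S | z S S | A4 z A4; A4 -> x z A4' | z A4'; A4' -> z A4' | ε

A4 is directly left-recursive.
For A4: α = {z}, β = {x z, z}. Rewrite as A4 → β A4' and A4' → α A4' | ε.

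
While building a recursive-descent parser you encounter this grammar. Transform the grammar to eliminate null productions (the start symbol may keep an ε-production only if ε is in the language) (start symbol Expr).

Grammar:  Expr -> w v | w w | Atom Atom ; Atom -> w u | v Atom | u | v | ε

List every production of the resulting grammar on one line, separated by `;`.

Expr -> w v | w w | Atom Atom | Atom | ε; Atom -> w u | v Atom | v | u

The nullable symbols are {Atom, Expr}.
ε ∈ L(G) since Expr is nullable, so keep Expr → ε.
For each production, add variants omitting each subset of nullable occurrences: Expr → Atom Atom gives Atom Atom | Atom. Atom → v Atom gives v Atom | v.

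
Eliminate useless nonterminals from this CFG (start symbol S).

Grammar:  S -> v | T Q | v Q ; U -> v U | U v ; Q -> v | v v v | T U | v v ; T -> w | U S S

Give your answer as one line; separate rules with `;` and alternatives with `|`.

S -> v | T Q | v Q; Q -> v | v v v | v v; T -> w

Generating nonterminals: {Q, S, T}.
Reachable from S after that: {Q, S, T}.
Removed useless symbols: {U} and every production mentioning them.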